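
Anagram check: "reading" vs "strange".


Word 1: "reading" → sorted: adeginr
Word 2: "strange" → sorted: aegnrst
Same letters? adeginr != aegnrst
Anagram = No


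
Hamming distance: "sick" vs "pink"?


Comparing character by character (same length = 4):
  Pos 0: 's' vs 'p' !=
  Pos 1: 'i' vs 'i' =
  Pos 2: 'c' vs 'n' !=
  Pos 3: 'k' vs 'k' =
Hamming distance = 2


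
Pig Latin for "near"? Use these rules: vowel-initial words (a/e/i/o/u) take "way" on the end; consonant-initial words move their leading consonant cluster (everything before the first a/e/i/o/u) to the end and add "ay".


Word: "near"
Starts with consonant(s) → move to end, add 'ay'
Consonant cluster: "n"
Pig Latin = "earnay"


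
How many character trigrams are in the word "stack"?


Word: "stack" (length 5)
Number of 3-grams = length - 3 + 1 = 5 - 3 + 1
= 3


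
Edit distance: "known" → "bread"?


Word 1: "known" (length 5)
Word 2: "bread" (length 5)
One optimal edit sequence (insert/delete/substitute each cost 1):
  1. substitute 'k' -> 'b'  (+1)
  2. substitute 'n' -> 'r'  (+1)
  3. substitute 'o' -> 'e'  (+1)
  4. substitute 'w' -> 'a'  (+1)
  5. substitute 'n' -> 'd'  (+1)
Total edit operations: 5
Edit distance = 5


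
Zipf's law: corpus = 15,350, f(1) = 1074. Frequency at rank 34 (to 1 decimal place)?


Zipf's law: f(r) = f(1) / r
f(1) = 1074
f(34) = 1074 / 34
= 31.6 occurrences


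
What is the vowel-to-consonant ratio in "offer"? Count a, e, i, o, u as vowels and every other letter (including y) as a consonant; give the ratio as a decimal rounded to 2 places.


Word: "offer"
Vowels (a,e,i,o,u): 2
Consonants: 3
Ratio = 2/3
= 0.67


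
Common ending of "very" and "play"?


Word 1: "very"
Word 2: "play"
Comparing from end:
  Pos -1: 'y' == 'y'
  Pos -2: 'r' != 'a' (stop)
LCS = "y" (length 1)


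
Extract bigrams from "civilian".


Word: "civilian" (length 8)
Number of bigrams = 8 - 2 + 1 = 7
  Position 0: "ci"
  Position 1: "iv"
  Position 2: "vi"
  Position 3: "il"
  Position 4: "li"
  Position 5: "ia"
  Position 6: "an"
Bigrams = "ci", "iv", "vi", "il", "li", "ia", "an"


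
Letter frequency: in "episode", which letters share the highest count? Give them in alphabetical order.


Word: "episode"
Letter counts:
  'd': 1
  'e': 2
  'i': 1
  'o': 1
  'p': 1
  's': 1
Maximum count = 2
Most frequent = 'e' (2 times each)


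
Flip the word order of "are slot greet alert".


Original: "are slot greet alert"
Words (1..n): are | slot | greet | alert
Reversed (n..1): alert | greet | slot | are
Result = "alert greet slot are"


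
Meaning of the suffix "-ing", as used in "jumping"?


Suffix: -ing
As in: jumping -> jump + -ing
Meaning = present participle


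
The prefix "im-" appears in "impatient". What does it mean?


Prefix: im-
Example: impatient (im- + patient)
Meaning = not / into


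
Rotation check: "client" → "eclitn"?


Word: "client", Candidate: "eclitn"
Method: check if candidate is substring of word+word
"clientclient" contains "eclitn"? No
Is rotation = No


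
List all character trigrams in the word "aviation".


Word: "aviation" (length 8)
Number of trigrams = 8 - 3 + 1 = 6
  Position 0: "avi"
  Position 1: "via"
  Position 2: "iat"
  Position 3: "ati"
  Position 4: "tio"
  Position 5: "ion"
Trigrams = "avi", "via", "iat", "ati", "tio", "ion"


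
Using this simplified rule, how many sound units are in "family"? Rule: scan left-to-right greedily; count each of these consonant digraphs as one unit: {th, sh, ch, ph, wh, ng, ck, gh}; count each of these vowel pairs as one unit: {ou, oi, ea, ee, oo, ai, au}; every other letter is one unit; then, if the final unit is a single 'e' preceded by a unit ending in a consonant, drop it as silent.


Word: "family" (6 letters)
Left-to-right scan:
  (1) 'f' (letter)
  (2) 'a' (letter)
  (3) 'm' (letter)
  (4) 'i' (letter)
  (5) 'l' (letter)
  (6) 'y' (letter)
Units from scan: 6
Sound units = 6 units


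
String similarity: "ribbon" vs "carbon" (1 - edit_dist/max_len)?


Word 1: "ribbon" (length 6)
Word 2: "carbon" (length 6)
One optimal edit sequence:
  1. substitute 'r' -> 'c'  (+1)
  2. substitute 'i' -> 'a'  (+1)
  3. substitute 'b' -> 'r'  (+1)
  4. keep 'b'
  5. keep 'o'
  6. keep 'n'
Edit distance = 3
Max length = max(6, 6) = 6
Similarity = 1 - 3/6
= 0.5000


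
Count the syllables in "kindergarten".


Word: "kindergarten"
Syllable breakdown: kin / der / gar / ten
Counting: 4 parts
= 4 syllables


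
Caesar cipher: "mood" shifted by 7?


Word: "mood"
Shift: 7
Each letter → (letter + shift) mod 26:
  'm' (12) + 7 = 19 → 't'
  'o' (14) + 7 = 21 → 'v'
  'o' (14) + 7 = 21 → 'v'
  'd' (3) + 7 = 10 → 'k'
Result = "tvvk"


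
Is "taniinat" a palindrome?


Word: "taniinat"
Reversed: "taniinat"
Forward == Backward? taniinat == taniinat
Palindrome = Yes


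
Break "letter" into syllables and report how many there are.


Word: "letter"
Syllable breakdown: let · ter
Counting: 2 parts
= 2 syllables


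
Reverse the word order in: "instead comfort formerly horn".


Original: "instead comfort formerly horn"
Words (1..n): instead | comfort | formerly | horn
Reversed (n..1): horn | formerly | comfort | instead
Result = "horn formerly comfort instead"


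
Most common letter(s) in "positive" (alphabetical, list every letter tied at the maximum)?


Word: "positive"
Letter counts:
  'e': 1
  'i': 2
  'o': 1
  'p': 1
  's': 1
  't': 1
  'v': 1
Maximum count = 2
Most frequent = 'i' (2 times each)


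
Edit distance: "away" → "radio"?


Word 1: "away" (length 4)
Word 2: "radio" (length 5)
One optimal edit sequence (insert/delete/substitute each cost 1):
  1. insert 'r'  (+1)
  2. keep 'a'
  3. substitute 'w' -> 'd'  (+1)
  4. substitute 'a' -> 'i'  (+1)
  5. substitute 'y' -> 'o'  (+1)
Total edit operations: 4
Edit distance = 4


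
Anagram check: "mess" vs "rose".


Word 1: "mess" → sorted: emss
Word 2: "rose" → sorted: eors
Same letters? emss != eors
Anagram = No


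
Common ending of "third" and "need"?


Word 1: "third"
Word 2: "need"
Comparing from end:
  Pos -1: 'd' == 'd'
  Pos -2: 'r' != 'e' (stop)
LCS = "d" (length 1)


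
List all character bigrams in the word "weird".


Word: "weird" (length 5)
Number of bigrams = 5 - 2 + 1 = 4
  Position 0: "we"
  Position 1: "ei"
  Position 2: "ir"
  Position 3: "rd"
Bigrams = "we", "ei", "ir", "rd"


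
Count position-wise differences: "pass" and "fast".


Comparing character by character (same length = 4):
  Pos 0: 'p' vs 'f' !=
  Pos 1: 'a' vs 'a' =
  Pos 2: 's' vs 's' =
  Pos 3: 's' vs 't' !=
Hamming distance = 2


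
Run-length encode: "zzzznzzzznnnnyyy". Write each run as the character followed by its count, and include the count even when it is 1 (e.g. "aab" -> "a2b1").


String: "zzzznzzzznnnnyyy"
Scanning for consecutive runs:
  'z' x 4
  'n' x 1
  'z' x 4
  'n' x 4
  'y' x 3
RLE = "z4n1z4n4y3"


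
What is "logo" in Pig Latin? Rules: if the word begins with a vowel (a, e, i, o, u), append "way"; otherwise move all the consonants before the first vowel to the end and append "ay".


Word: "logo"
Starts with consonant(s) → move to end, add 'ay'
Consonant cluster: "l"
Pig Latin = "ogolay"


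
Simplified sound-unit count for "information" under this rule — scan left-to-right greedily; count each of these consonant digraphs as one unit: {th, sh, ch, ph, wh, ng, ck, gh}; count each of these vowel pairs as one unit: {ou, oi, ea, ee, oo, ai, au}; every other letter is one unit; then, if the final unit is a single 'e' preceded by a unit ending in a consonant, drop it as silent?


Word: "information" (11 letters)
Left-to-right scan:
  (1) 'i' (letter)
  (2) 'n' (letter)
  (3) 'f' (letter)
  (4) 'o' (letter)
  (5) 'r' (letter)
  (6) 'm' (letter)
  (7) 'a' (letter)
  (8) 't' (letter)
  (9) 'i' (letter)
  (10) 'o' (letter)
  (11) 'n' (letter)
Units from scan: 11
Sound units = 11 units


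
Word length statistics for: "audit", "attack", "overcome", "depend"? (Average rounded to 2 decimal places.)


Lengths: "audit"=5, "attack"=6, "overcome"=8, "depend"=6
Sum = 25, Count = 4
Average = 25/4 = 6.25
= avg=6.25, min=5, max=8


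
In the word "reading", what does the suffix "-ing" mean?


Suffix: -ing
As in: reading -> read + -ing
Meaning = present participle


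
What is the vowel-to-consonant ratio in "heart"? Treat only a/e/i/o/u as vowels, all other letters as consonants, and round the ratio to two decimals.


Word: "heart"
Vowels (a,e,i,o,u): 2
Consonants: 3
Ratio = 2/3
= 0.67


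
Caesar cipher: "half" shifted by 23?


Word: "half"
Shift: 23
Each letter → (letter + shift) mod 26:
  'h' (7) + 23 = 4 → 'e'
  'a' (0) + 23 = 23 → 'x'
  'l' (11) + 23 = 8 → 'i'
  'f' (5) + 23 = 2 → 'c'
Result = "exic"


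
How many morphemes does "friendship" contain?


Word: "friendship"
Morphemes: friend | -ship
Each morpheme carries meaning
= 2 morphemes


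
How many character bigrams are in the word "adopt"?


Word: "adopt" (length 5)
Number of 2-grams = length - 2 + 1 = 5 - 2 + 1
= 4


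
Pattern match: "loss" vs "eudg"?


Pattern of "loss": [0, 1, 2, 2]
Pattern of "eudg": [0, 1, 2, 3]
Patterns do not match
Same pattern = No


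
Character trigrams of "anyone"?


Word: "anyone" (length 6)
Number of trigrams = 6 - 3 + 1 = 4
  Position 0: "any"
  Position 1: "nyo"
  Position 2: "yon"
  Position 3: "one"
Trigrams = "any", "nyo", "yon", "one"


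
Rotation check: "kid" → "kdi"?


Word: "kid", Candidate: "kdi"
Method: check if candidate is substring of word+word
"kidkid" contains "kdi"? No
Is rotation = No


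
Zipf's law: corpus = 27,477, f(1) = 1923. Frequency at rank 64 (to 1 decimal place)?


Zipf's law: f(r) = f(1) / r
f(1) = 1923
f(64) = 1923 / 64
= 30.0 occurrences


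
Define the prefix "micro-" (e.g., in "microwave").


Prefix: micro-
Example: microwave = micro- + wave
Meaning = small


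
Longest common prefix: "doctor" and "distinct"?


Word 1: "doctor"
Word 2: "distinct"
Comparing from start:
  Pos 0: 'd' == 'd'
  Pos 1: 'o' != 'i' (stop)
LCP = "d" (length 1)


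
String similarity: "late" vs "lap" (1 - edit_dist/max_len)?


Word 1: "late" (length 4)
Word 2: "lap" (length 3)
One optimal edit sequence:
  1. keep 'l'
  2. keep 'a'
  3. delete 't'  (+1)
  4. substitute 'e' -> 'p'  (+1)
Edit distance = 2
Max length = max(4, 3) = 4
Similarity = 1 - 2/4
= 0.5000


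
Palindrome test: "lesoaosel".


Word: "lesoaosel"
Reversed: "lesoaosel"
Forward == Backward? lesoaosel == lesoaosel
Palindrome = Yes


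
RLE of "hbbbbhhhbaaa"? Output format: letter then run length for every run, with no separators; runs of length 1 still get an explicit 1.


String: "hbbbbhhhbaaa"
Scanning for consecutive runs:
  'h' x 1
  'b' x 4
  'h' x 3
  'b' x 1
  'a' x 3
RLE = "h1b4h3b1a3"


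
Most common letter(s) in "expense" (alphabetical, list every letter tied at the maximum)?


Word: "expense"
Letter counts:
  'e': 3
  'n': 1
  'p': 1
  's': 1
  'x': 1
Maximum count = 3
Most frequent = 'e' (3 times each)


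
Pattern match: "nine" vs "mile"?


Pattern of "nine": [0, 1, 0, 2]
Pattern of "mile": [0, 1, 2, 3]
Patterns do not match
Same pattern = No


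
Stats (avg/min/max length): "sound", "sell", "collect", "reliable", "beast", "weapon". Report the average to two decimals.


Lengths: "sound"=5, "sell"=4, "collect"=7, "reliable"=8, "beast"=5, "weapon"=6
Sum = 35, Count = 6
Average = 35/6 = 5.83
= avg=5.83, min=4, max=8


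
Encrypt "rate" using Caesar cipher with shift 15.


Word: "rate"
Shift: 15
Each letter → (letter + shift) mod 26:
  'r' (17) + 15 = 6 → 'g'
  'a' (0) + 15 = 15 → 'p'
  't' (19) + 15 = 8 → 'i'
  'e' (4) + 15 = 19 → 't'
Result = "gpit"


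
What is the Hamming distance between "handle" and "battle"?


Comparing character by character (same length = 6):
  Pos 0: 'h' vs 'b' !=
  Pos 1: 'a' vs 'a' =
  Pos 2: 'n' vs 't' !=
  Pos 3: 'd' vs 't' !=
  Pos 4: 'l' vs 'l' =
  Pos 5: 'e' vs 'e' =
Hamming distance = 3


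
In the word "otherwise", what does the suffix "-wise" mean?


Suffix: -wise
Example: otherwise = other + -wise
Meaning = in the manner of


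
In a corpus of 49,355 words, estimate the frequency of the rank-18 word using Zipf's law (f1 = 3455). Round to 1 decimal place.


Zipf's law: f(r) = f(1) / r
f(1) = 3455
f(18) = 3455 / 18
= 191.9 occurrences


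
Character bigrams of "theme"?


Word: "theme" (length 5)
Number of bigrams = 5 - 2 + 1 = 4
  Position 0: "th"
  Position 1: "he"
  Position 2: "em"
  Position 3: "me"
Bigrams = "th", "he", "em", "me"


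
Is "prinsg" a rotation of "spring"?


Word: "spring", Candidate: "prinsg"
Method: check if candidate is substring of word+word
"springspring" contains "prinsg"? No
Is rotation = No


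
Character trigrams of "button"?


Word: "button" (length 6)
Number of trigrams = 6 - 3 + 1 = 4
  Position 0: "but"
  Position 1: "utt"
  Position 2: "tto"
  Position 3: "ton"
Trigrams = "but", "utt", "tto", "ton"


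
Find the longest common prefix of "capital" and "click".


Word 1: "capital"
Word 2: "click"
Comparing from start:
  Pos 0: 'c' == 'c'
  Pos 1: 'a' != 'l' (stop)
LCP = "c" (length 1)


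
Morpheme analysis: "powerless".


Word: "powerless"
Morphemes: power + -less
Each morpheme carries meaning
= 2 morphemes


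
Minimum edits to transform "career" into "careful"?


Word 1: "career" (length 6)
Word 2: "careful" (length 7)
One optimal edit sequence (insert/delete/substitute each cost 1):
  1. keep 'c'
  2. keep 'a'
  3. keep 'r'
  4. keep 'e'
  5. insert 'f'  (+1)
  6. substitute 'e' -> 'u'  (+1)
  7. substitute 'r' -> 'l'  (+1)
Total edit operations: 3
Edit distance = 3


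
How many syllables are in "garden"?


Word: "garden"
Syllable breakdown: gar · den
Counting: 2 parts
= 2 syllables


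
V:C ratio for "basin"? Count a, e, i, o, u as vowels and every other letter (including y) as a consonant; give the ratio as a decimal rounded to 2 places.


Word: "basin"
Vowels (a,e,i,o,u): 2
Consonants: 3
Ratio = 2/3
= 0.67


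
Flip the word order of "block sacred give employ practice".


Original: "block sacred give employ practice"
Words (1..n): block | sacred | give | employ | practice
Reversed (n..1): practice | employ | give | sacred | block
Result = "practice employ give sacred block"


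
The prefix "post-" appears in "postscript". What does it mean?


Prefix: post-
Example: postscript (post- + script)
Meaning = after


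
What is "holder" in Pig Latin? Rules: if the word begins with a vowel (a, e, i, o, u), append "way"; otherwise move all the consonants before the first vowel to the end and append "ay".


Word: "holder"
Starts with consonant(s) → move to end, add 'ay'
Consonant cluster: "h"
Pig Latin = "olderhay"


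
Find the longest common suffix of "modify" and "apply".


Word 1: "modify"
Word 2: "apply"
Comparing from end:
  Pos -1: 'y' == 'y'
  Pos -2: 'f' != 'l' (stop)
LCS = "y" (length 1)


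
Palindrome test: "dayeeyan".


Word: "dayeeyan"
Reversed: "nayeeyad"
Forward == Backward? dayeeyan != nayeeyad
Palindrome = No


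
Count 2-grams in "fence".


Word: "fence" (length 5)
Number of 2-grams = length - 2 + 1 = 5 - 2 + 1
= 4


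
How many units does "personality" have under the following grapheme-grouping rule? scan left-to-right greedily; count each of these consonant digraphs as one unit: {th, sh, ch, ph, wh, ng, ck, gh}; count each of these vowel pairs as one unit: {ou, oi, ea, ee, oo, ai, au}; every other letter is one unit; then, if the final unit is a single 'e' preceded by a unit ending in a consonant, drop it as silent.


Word: "personality" (11 letters)
Left-to-right scan:
  [1] 'p' (letter)
  [2] 'e' (letter)
  [3] 'r' (letter)
  [4] 's' (letter)
  [5] 'o' (letter)
  [6] 'n' (letter)
  [7] 'a' (letter)
  [8] 'l' (letter)
  [9] 'i' (letter)
  [10] 't' (letter)
  [11] 'y' (letter)
Units from scan: 11
Sound units = 11 units


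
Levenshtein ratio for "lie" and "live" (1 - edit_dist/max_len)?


Word 1: "lie" (length 3)
Word 2: "live" (length 4)
One optimal edit sequence:
  1. keep 'l'
  2. keep 'i'
  3. insert 'v'  (+1)
  4. keep 'e'
Edit distance = 1
Max length = max(3, 4) = 4
Similarity = 1 - 1/4
= 0.7500


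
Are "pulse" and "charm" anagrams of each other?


Word 1: "pulse" → sorted: elpsu
Word 2: "charm" → sorted: achmr
Same letters? elpsu != achmr
Anagram = No


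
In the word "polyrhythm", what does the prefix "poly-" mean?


Prefix: poly-
Example: polyrhythm = poly- + rhythm
Meaning = many


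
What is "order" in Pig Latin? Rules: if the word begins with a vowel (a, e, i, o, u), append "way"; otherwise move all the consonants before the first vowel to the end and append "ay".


Word: "order"
Starts with vowel → add 'way'
Pig Latin = "orderway"


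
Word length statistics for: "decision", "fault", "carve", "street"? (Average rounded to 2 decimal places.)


Lengths: "decision"=8, "fault"=5, "carve"=5, "street"=6
Sum = 24, Count = 4
Average = 24/4 = 6.00
= avg=6.00, min=5, max=8


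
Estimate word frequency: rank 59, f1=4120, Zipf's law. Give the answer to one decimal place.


Zipf's law: f(r) = f(1) / r
f(1) = 4120
f(59) = 4120 / 59
= 69.8 occurrences


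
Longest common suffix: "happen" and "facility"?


Word 1: "happen"
Word 2: "facility"
Comparing from end:
  Pos -1: 'n' != 'y' (stop)
LCS = "" (length 0)


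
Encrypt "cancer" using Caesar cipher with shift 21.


Word: "cancer"
Shift: 21
Each letter → (letter + shift) mod 26:
  'c' (2) + 21 = 23 → 'x'
  'a' (0) + 21 = 21 → 'v'
  'n' (13) + 21 = 8 → 'i'
  'c' (2) + 21 = 23 → 'x'
  'e' (4) + 21 = 25 → 'z'
  'r' (17) + 21 = 12 → 'm'
Result = "xvixzm"


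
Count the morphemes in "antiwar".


Word: "antiwar"
Morphemes: anti- / war
Each morpheme carries meaning
= 2 morphemes


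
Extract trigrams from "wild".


Word: "wild" (length 4)
Number of trigrams = 4 - 3 + 1 = 2
  Position 0: "wil"
  Position 1: "ild"
Trigrams = "wil", "ild"


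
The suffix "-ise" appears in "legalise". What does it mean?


Suffix: -ise
Example: legalise = legal + -ise
Meaning = to make


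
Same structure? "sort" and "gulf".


Pattern of "sort": [0, 1, 2, 3]
Pattern of "gulf": [0, 1, 2, 3]
Patterns match
Same pattern = Yes


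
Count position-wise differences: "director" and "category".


Comparing character by character (same length = 8):
  Pos 0: 'd' vs 'c' !=
  Pos 1: 'i' vs 'a' !=
  Pos 2: 'r' vs 't' !=
  Pos 3: 'e' vs 'e' =
  Pos 4: 'c' vs 'g' !=
  Pos 5: 't' vs 'o' !=
  Pos 6: 'o' vs 'r' !=
  Pos 7: 'r' vs 'y' !=
Hamming distance = 7


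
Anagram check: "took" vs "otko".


Word 1: "took" → sorted: koot
Word 2: "otko" → sorted: koot
Same letters? koot == koot
Anagram = Yes


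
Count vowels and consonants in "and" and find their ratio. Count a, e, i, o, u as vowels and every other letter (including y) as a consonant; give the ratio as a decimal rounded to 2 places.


Word: "and"
Vowels (a,e,i,o,u): 1
Consonants: 2
Ratio = 1/2
= 0.50


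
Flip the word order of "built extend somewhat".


Original: "built extend somewhat"
Words (1..n): built | extend | somewhat
Reversed (n..1): somewhat | extend | built
Result = "somewhat extend built"


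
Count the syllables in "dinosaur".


Word: "dinosaur"
Syllable breakdown: di-no-saur
Counting: 3 parts
= 3 syllables


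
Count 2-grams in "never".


Word: "never" (length 5)
Number of 2-grams = length - 2 + 1 = 5 - 2 + 1
= 4


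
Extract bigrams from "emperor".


Word: "emperor" (length 7)
Number of bigrams = 7 - 2 + 1 = 6
  Position 0: "em"
  Position 1: "mp"
  Position 2: "pe"
  Position 3: "er"
  Position 4: "ro"
  Position 5: "or"
Bigrams = "em", "mp", "pe", "er", "ro", "or"


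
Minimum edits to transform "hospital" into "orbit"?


Word 1: "hospital" (length 8)
Word 2: "orbit" (length 5)
One optimal edit sequence (insert/delete/substitute each cost 1):
  1. delete 'h'  (+1)
  2. keep 'o'
  3. substitute 's' -> 'r'  (+1)
  4. substitute 'p' -> 'b'  (+1)
  5. keep 'i'
  6. keep 't'
  7. delete 'a'  (+1)
  8. delete 'l'  (+1)
Total edit operations: 5
Edit distance = 5


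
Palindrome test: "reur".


Word: "reur"
Reversed: "ruer"
Forward == Backward? reur != ruer
Palindrome = No


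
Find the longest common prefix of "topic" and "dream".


Word 1: "topic"
Word 2: "dream"
Comparing from start:
  Pos 0: 't' != 'd' (stop)
LCP = "" (length 0)


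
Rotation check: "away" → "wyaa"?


Word: "away", Candidate: "wyaa"
Method: check if candidate is substring of word+word
"awayaway" contains "wyaa"? No
Is rotation = No


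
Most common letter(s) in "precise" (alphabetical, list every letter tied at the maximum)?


Word: "precise"
Letter counts:
  'c': 1
  'e': 2
  'i': 1
  'p': 1
  'r': 1
  's': 1
Maximum count = 2
Most frequent = 'e' (2 times each)


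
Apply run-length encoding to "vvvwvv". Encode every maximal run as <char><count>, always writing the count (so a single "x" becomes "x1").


String: "vvvwvv"
Scanning for consecutive runs:
  'v' x 3
  'w' x 1
  'v' x 2
RLE = "v3w1v2"


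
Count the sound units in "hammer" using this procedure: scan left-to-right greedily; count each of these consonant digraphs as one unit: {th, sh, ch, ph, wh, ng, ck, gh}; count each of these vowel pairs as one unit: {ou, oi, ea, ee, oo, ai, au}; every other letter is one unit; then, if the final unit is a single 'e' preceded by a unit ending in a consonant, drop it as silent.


Word: "hammer" (6 letters)
Left-to-right scan:
  1. 'h' (letter)
  2. 'a' (letter)
  3. 'm' (letter)
  4. 'm' (letter)
  5. 'e' (letter)
  6. 'r' (letter)
Units from scan: 6
Sound units = 6 units


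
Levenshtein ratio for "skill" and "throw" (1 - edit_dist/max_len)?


Word 1: "skill" (length 5)
Word 2: "throw" (length 5)
One optimal edit sequence:
  1. substitute 's' -> 't'  (+1)
  2. substitute 'k' -> 'h'  (+1)
  3. substitute 'i' -> 'r'  (+1)
  4. substitute 'l' -> 'o'  (+1)
  5. substitute 'l' -> 'w'  (+1)
Edit distance = 5
Max length = max(5, 5) = 5
Similarity = 1 - 5/5
= 0.0000


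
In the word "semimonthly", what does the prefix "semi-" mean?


Prefix: semi-
Example: semimonthly = semi- + monthly
Meaning = half


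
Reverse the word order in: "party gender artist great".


Original: "party gender artist great"
Words (1..n): party | gender | artist | great
Reversed (n..1): great | artist | gender | party
Result = "great artist gender party"


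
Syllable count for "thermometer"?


Word: "thermometer"
Syllable breakdown: ther | mom | e | ter
Counting: 4 parts
= 4 syllables


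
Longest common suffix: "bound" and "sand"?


Word 1: "bound"
Word 2: "sand"
Comparing from end:
  Pos -1: 'd' == 'd'
  Pos -2: 'n' == 'n'
  Pos -3: 'u' != 'a' (stop)
LCS = "nd" (length 2)


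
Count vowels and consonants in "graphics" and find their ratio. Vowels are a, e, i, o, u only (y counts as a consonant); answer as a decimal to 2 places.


Word: "graphics"
Vowels (a,e,i,o,u): 2
Consonants: 6
Ratio = 2/6
= 0.33


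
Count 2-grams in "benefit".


Word: "benefit" (length 7)
Number of 2-grams = length - 2 + 1 = 7 - 2 + 1
= 6


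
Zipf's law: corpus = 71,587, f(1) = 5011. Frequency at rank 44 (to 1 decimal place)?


Zipf's law: f(r) = f(1) / r
f(1) = 5011
f(44) = 5011 / 44
= 113.9 occurrences


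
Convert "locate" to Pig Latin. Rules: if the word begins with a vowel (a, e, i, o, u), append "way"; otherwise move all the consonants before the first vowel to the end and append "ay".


Word: "locate"
Starts with consonant(s) → move to end, add 'ay'
Consonant cluster: "l"
Pig Latin = "ocatelay"


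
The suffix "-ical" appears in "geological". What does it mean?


Suffix: -ical
As in: geological -> geology + -ical, with a spelling change
Meaning = relating to


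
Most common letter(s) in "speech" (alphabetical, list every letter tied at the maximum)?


Word: "speech"
Letter counts:
  'c': 1
  'e': 2
  'h': 1
  'p': 1
  's': 1
Maximum count = 2
Most frequent = 'e' (2 times each)


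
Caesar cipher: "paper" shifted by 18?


Word: "paper"
Shift: 18
Each letter → (letter + shift) mod 26:
  'p' (15) + 18 = 7 → 'h'
  'a' (0) + 18 = 18 → 's'
  'p' (15) + 18 = 7 → 'h'
  'e' (4) + 18 = 22 → 'w'
  'r' (17) + 18 = 9 → 'j'
Result = "hshwj"


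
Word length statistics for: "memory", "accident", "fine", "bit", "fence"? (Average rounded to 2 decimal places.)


Lengths: "memory"=6, "accident"=8, "fine"=4, "bit"=3, "fence"=5
Sum = 26, Count = 5
Average = 26/5 = 5.20
= avg=5.20, min=3, max=8


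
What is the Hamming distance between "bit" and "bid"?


Comparing character by character (same length = 3):
  Pos 0: 'b' vs 'b' =
  Pos 1: 'i' vs 'i' =
  Pos 2: 't' vs 'd' !=
Hamming distance = 1


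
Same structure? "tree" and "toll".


Pattern of "tree": [0, 1, 2, 2]
Pattern of "toll": [0, 1, 2, 2]
Patterns match
Same pattern = Yes


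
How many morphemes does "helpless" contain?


Word: "helpless"
Morphemes: help / -less
Each morpheme carries meaning
= 2 morphemes


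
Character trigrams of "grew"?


Word: "grew" (length 4)
Number of trigrams = 4 - 3 + 1 = 2
  Position 0: "gre"
  Position 1: "rew"
Trigrams = "gre", "rew"


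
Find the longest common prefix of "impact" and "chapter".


Word 1: "impact"
Word 2: "chapter"
Comparing from start:
  Pos 0: 'i' != 'c' (stop)
LCP = "" (length 0)


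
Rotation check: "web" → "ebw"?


Word: "web", Candidate: "ebw"
Method: check if candidate is substring of word+word
"webweb" contains "ebw"? Yes
Is rotation = Yes


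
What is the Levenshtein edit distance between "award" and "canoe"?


Word 1: "award" (length 5)
Word 2: "canoe" (length 5)
One optimal edit sequence (insert/delete/substitute each cost 1):
  1. substitute 'a' -> 'c'  (+1)
  2. substitute 'w' -> 'a'  (+1)
  3. substitute 'a' -> 'n'  (+1)
  4. substitute 'r' -> 'o'  (+1)
  5. substitute 'd' -> 'e'  (+1)
Total edit operations: 5
Edit distance = 5


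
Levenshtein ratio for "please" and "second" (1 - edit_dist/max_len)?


Word 1: "please" (length 6)
Word 2: "second" (length 6)
One optimal edit sequence:
  1. substitute 'p' -> 's'  (+1)
  2. substitute 'l' -> 'e'  (+1)
  3. substitute 'e' -> 'c'  (+1)
  4. substitute 'a' -> 'o'  (+1)
  5. substitute 's' -> 'n'  (+1)
  6. substitute 'e' -> 'd'  (+1)
Edit distance = 6
Max length = max(6, 6) = 6
Similarity = 1 - 6/6
= 0.0000


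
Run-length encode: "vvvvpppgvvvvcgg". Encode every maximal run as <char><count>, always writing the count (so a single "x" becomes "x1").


String: "vvvvpppgvvvvcgg"
Scanning for consecutive runs:
  'v' x 4
  'p' x 3
  'g' x 1
  'v' x 4
  'c' x 1
  'g' x 2
RLE = "v4p3g1v4c1g2"


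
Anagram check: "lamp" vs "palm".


Word 1: "lamp" → sorted: almp
Word 2: "palm" → sorted: almp
Same letters? almp == almp
Anagram = Yes


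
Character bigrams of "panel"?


Word: "panel" (length 5)
Number of bigrams = 5 - 2 + 1 = 4
  Position 0: "pa"
  Position 1: "an"
  Position 2: "ne"
  Position 3: "el"
Bigrams = "pa", "an", "ne", "el"


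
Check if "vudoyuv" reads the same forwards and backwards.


Word: "vudoyuv"
Reversed: "vuyoduv"
Forward == Backward? vudoyuv != vuyoduv
Palindrome = No


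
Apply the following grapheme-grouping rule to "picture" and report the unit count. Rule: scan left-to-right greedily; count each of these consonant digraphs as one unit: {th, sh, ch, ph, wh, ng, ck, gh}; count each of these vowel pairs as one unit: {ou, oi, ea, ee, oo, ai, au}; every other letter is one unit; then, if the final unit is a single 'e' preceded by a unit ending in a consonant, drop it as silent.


Word: "picture" (7 letters)
Left-to-right scan:
  1. 'p' (letter)
  2. 'i' (letter)
  3. 'c' (letter)
  4. 't' (letter)
  5. 'u' (letter)
  6. 'r' (letter)
  7. 'e' (letter)
Units from scan: 7
Final unit is 'e' after a consonant -> drop as silent (-1)
Sound units = 6 units


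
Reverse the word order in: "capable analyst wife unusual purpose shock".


Original: "capable analyst wife unusual purpose shock"
Words (1..n): capable | analyst | wife | unusual | purpose | shock
Reversed (n..1): shock | purpose | unusual | wife | analyst | capable
Result = "shock purpose unusual wife analyst capable"


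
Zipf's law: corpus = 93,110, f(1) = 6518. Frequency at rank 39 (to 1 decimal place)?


Zipf's law: f(r) = f(1) / r
f(1) = 6518
f(39) = 6518 / 39
= 167.1 occurrences


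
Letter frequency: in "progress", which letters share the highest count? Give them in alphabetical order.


Word: "progress"
Letter counts:
  'e': 1
  'g': 1
  'o': 1
  'p': 1
  'r': 2
  's': 2
Maximum count = 2
Most frequent = 'r', 's' (2 times each)


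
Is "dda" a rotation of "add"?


Word: "add", Candidate: "dda"
Method: check if candidate is substring of word+word
"addadd" contains "dda"? Yes
Is rotation = Yes


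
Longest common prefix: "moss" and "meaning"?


Word 1: "moss"
Word 2: "meaning"
Comparing from start:
  Pos 0: 'm' == 'm'
  Pos 1: 'o' != 'e' (stop)
LCP = "m" (length 1)


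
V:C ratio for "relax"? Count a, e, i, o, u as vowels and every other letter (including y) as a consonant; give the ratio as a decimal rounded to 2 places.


Word: "relax"
Vowels (a,e,i,o,u): 2
Consonants: 3
Ratio = 2/3
= 0.67


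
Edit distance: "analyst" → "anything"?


Word 1: "analyst" (length 7)
Word 2: "anything" (length 8)
One optimal edit sequence (insert/delete/substitute each cost 1):
  1. keep 'a'
  2. keep 'n'
  3. insert 'y'  (+1)
  4. substitute 'a' -> 't'  (+1)
  5. substitute 'l' -> 'h'  (+1)
  6. substitute 'y' -> 'i'  (+1)
  7. substitute 's' -> 'n'  (+1)
  8. substitute 't' -> 'g'  (+1)
Total edit operations: 6
Edit distance = 6


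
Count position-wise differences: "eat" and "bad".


Comparing character by character (same length = 3):
  Pos 0: 'e' vs 'b' !=
  Pos 1: 'a' vs 'a' =
  Pos 2: 't' vs 'd' !=
Hamming distance = 2


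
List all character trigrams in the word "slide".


Word: "slide" (length 5)
Number of trigrams = 5 - 3 + 1 = 3
  Position 0: "sli"
  Position 1: "lid"
  Position 2: "ide"
Trigrams = "sli", "lid", "ide"


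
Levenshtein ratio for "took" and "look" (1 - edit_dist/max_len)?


Word 1: "took" (length 4)
Word 2: "look" (length 4)
One optimal edit sequence:
  1. substitute 't' -> 'l'  (+1)
  2. keep 'o'
  3. keep 'o'
  4. keep 'k'
Edit distance = 1
Max length = max(4, 4) = 4
Similarity = 1 - 1/4
= 0.7500


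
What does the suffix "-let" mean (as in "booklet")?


Suffix: -let
Example: booklet = book + -let
Meaning = small


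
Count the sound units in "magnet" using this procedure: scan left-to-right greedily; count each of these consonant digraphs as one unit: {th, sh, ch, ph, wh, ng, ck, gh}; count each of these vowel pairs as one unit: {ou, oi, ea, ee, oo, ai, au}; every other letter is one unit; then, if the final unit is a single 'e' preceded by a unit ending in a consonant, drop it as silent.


Word: "magnet" (6 letters)
Left-to-right scan:
  (1) 'm' (letter)
  (2) 'a' (letter)
  (3) 'g' (letter)
  (4) 'n' (letter)
  (5) 'e' (letter)
  (6) 't' (letter)
Units from scan: 6
Sound units = 6 units


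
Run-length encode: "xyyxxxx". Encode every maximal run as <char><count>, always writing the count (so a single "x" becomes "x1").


String: "xyyxxxx"
Scanning for consecutive runs:
  'x' x 1
  'y' x 2
  'x' x 4
RLE = "x1y2x4"


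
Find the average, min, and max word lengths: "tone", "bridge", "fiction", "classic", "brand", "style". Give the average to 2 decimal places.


Lengths: "tone"=4, "bridge"=6, "fiction"=7, "classic"=7, "brand"=5, "style"=5
Sum = 34, Count = 6
Average = 34/6 = 5.67
= avg=5.67, min=4, max=7


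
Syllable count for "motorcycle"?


Word: "motorcycle"
Syllable breakdown: mo · tor · cy · cle
Counting: 4 parts
= 4 syllables


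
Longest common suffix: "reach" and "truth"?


Word 1: "reach"
Word 2: "truth"
Comparing from end:
  Pos -1: 'h' == 'h'
  Pos -2: 'c' != 't' (stop)
LCS = "h" (length 1)


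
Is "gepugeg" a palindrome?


Word: "gepugeg"
Reversed: "gegupeg"
Forward == Backward? gepugeg != gegupeg
Palindrome = No


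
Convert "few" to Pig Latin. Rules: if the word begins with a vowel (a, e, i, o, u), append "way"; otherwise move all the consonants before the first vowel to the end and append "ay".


Word: "few"
Starts with consonant(s) → move to end, add 'ay'
Consonant cluster: "f"
Pig Latin = "ewfay"


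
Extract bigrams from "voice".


Word: "voice" (length 5)
Number of bigrams = 5 - 2 + 1 = 4
  Position 0: "vo"
  Position 1: "oi"
  Position 2: "ic"
  Position 3: "ce"
Bigrams = "vo", "oi", "ic", "ce"


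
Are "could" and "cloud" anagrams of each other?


Word 1: "could" → sorted: cdlou
Word 2: "cloud" → sorted: cdlou
Same letters? cdlou == cdlou
Anagram = Yes


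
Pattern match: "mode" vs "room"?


Pattern of "mode": [0, 1, 2, 3]
Pattern of "room": [0, 1, 1, 2]
Patterns do not match
Same pattern = No


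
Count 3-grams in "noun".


Word: "noun" (length 4)
Number of 3-grams = length - 3 + 1 = 4 - 3 + 1
= 2


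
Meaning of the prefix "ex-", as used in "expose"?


Prefix: ex-
Example: expose (ex- + pose)
Meaning = out / former


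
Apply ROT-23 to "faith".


Word: "faith"
Shift: 23
Each letter → (letter + shift) mod 26:
  'f' (5) + 23 = 2 → 'c'
  'a' (0) + 23 = 23 → 'x'
  'i' (8) + 23 = 5 → 'f'
  't' (19) + 23 = 16 → 'q'
  'h' (7) + 23 = 4 → 'e'
Result = "cxfqe"


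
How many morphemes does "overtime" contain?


Word: "overtime"
Morphemes: over- / time
Each morpheme carries meaning
= 2 morphemes


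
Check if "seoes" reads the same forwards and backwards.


Word: "seoes"
Reversed: "seoes"
Forward == Backward? seoes == seoes
Palindrome = Yes


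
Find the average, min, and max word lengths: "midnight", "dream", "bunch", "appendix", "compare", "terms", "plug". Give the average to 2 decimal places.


Lengths: "midnight"=8, "dream"=5, "bunch"=5, "appendix"=8, "compare"=7, "terms"=5, "plug"=4
Sum = 42, Count = 7
Average = 42/7 = 6.00
= avg=6.00, min=4, max=8


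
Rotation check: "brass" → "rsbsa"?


Word: "brass", Candidate: "rsbsa"
Method: check if candidate is substring of word+word
"brassbrass" contains "rsbsa"? No
Is rotation = No


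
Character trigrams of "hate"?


Word: "hate" (length 4)
Number of trigrams = 4 - 3 + 1 = 2
  Position 0: "hat"
  Position 1: "ate"
Trigrams = "hat", "ate"


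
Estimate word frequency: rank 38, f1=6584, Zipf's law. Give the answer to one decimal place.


Zipf's law: f(r) = f(1) / r
f(1) = 6584
f(38) = 6584 / 38
= 173.3 occurrences


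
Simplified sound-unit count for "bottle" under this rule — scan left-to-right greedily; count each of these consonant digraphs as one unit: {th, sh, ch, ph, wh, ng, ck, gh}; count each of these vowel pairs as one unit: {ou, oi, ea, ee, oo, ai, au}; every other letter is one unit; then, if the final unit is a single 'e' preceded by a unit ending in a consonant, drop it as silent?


Word: "bottle" (6 letters)
Left-to-right scan:
  [1] 'b' (letter)
  [2] 'o' (letter)
  [3] 't' (letter)
  [4] 't' (letter)
  [5] 'l' (letter)
  [6] 'e' (letter)
Units from scan: 6
Final unit is 'e' after a consonant -> drop as silent (-1)
Sound units = 5 units


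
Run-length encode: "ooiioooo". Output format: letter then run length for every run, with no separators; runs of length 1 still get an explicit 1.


String: "ooiioooo"
Scanning for consecutive runs:
  'o' x 2
  'i' x 2
  'o' x 4
RLE = "o2i2o4"


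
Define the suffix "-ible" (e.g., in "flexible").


Suffix: -ible
Example: flexible = flex + -ible
Meaning = capable of


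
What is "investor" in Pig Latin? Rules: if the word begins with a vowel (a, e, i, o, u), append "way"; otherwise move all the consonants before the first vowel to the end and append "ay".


Word: "investor"
Starts with vowel → add 'way'
Pig Latin = "investorway"


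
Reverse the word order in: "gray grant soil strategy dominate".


Original: "gray grant soil strategy dominate"
Words (1..n): gray | grant | soil | strategy | dominate
Reversed (n..1): dominate | strategy | soil | grant | gray
Result = "dominate strategy soil grant gray"


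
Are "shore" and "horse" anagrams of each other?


Word 1: "shore" → sorted: ehors
Word 2: "horse" → sorted: ehors
Same letters? ehors == ehors
Anagram = Yes


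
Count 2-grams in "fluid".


Word: "fluid" (length 5)
Number of 2-grams = length - 2 + 1 = 5 - 2 + 1
= 4


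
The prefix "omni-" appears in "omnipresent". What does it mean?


Prefix: omni-
Example: omnipresent = omni- + present
Meaning = all


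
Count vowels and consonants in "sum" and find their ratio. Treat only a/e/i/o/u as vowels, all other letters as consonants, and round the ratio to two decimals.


Word: "sum"
Vowels (a,e,i,o,u): 1
Consonants: 2
Ratio = 1/2
= 0.50


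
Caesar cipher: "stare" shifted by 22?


Word: "stare"
Shift: 22
Each letter → (letter + shift) mod 26:
  's' (18) + 22 = 14 → 'o'
  't' (19) + 22 = 15 → 'p'
  'a' (0) + 22 = 22 → 'w'
  'r' (17) + 22 = 13 → 'n'
  'e' (4) + 22 = 0 → 'a'
Result = "opwna"


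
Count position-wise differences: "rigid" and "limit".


Comparing character by character (same length = 5):
  Pos 0: 'r' vs 'l' !=
  Pos 1: 'i' vs 'i' =
  Pos 2: 'g' vs 'm' !=
  Pos 3: 'i' vs 'i' =
  Pos 4: 'd' vs 't' !=
Hamming distance = 3


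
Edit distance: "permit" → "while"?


Word 1: "permit" (length 6)
Word 2: "while" (length 5)
One optimal edit sequence (insert/delete/substitute each cost 1):
  1. delete 'p'  (+1)
  2. substitute 'e' -> 'w'  (+1)
  3. substitute 'r' -> 'h'  (+1)
  4. substitute 'm' -> 'i'  (+1)
  5. substitute 'i' -> 'l'  (+1)
  6. substitute 't' -> 'e'  (+1)
Total edit operations: 6
Edit distance = 6


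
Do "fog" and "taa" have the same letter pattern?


Pattern of "fog": [0, 1, 2]
Pattern of "taa": [0, 1, 1]
Patterns do not match
Same pattern = No


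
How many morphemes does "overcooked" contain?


Word: "overcooked"
Morphemes: over- / cook / -ed
Each morpheme carries meaning
= 3 morphemes


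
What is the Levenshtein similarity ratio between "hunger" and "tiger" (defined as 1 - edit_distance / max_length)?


Word 1: "hunger" (length 6)
Word 2: "tiger" (length 5)
One optimal edit sequence:
  1. delete 'h'  (+1)
  2. substitute 'u' -> 't'  (+1)
  3. substitute 'n' -> 'i'  (+1)
  4. keep 'g'
  5. keep 'e'
  6. keep 'r'
Edit distance = 3
Max length = max(6, 5) = 6
Similarity = 1 - 3/6
= 0.5000


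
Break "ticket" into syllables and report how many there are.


Word: "ticket"
Syllable breakdown: tick-et
Counting: 2 parts
= 2 syllables


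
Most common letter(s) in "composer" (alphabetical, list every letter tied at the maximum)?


Word: "composer"
Letter counts:
  'c': 1
  'e': 1
  'm': 1
  'o': 2
  'p': 1
  'r': 1
  's': 1
Maximum count = 2
Most frequent = 'o' (2 times each)


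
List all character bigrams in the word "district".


Word: "district" (length 8)
Number of bigrams = 8 - 2 + 1 = 7
  Position 0: "di"
  Position 1: "is"
  Position 2: "st"
  Position 3: "tr"
  Position 4: "ri"
  Position 5: "ic"
  Position 6: "ct"
Bigrams = "di", "is", "st", "tr", "ri", "ic", "ct"


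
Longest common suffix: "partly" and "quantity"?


Word 1: "partly"
Word 2: "quantity"
Comparing from end:
  Pos -1: 'y' == 'y'
  Pos -2: 'l' != 't' (stop)
LCS = "y" (length 1)


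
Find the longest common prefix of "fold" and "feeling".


Word 1: "fold"
Word 2: "feeling"
Comparing from start:
  Pos 0: 'f' == 'f'
  Pos 1: 'o' != 'e' (stop)
LCP = "f" (length 1)
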